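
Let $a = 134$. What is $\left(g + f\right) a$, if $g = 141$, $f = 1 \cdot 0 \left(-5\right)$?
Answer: $18894$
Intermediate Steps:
$f = 0$ ($f = 0 \left(-5\right) = 0$)
$\left(g + f\right) a = \left(141 + 0\right) 134 = 141 \cdot 134 = 18894$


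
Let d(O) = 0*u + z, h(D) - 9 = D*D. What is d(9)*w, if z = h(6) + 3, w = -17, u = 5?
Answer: -816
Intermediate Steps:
h(D) = 9 + D**2 (h(D) = 9 + D*D = 9 + D**2)
z = 48 (z = (9 + 6**2) + 3 = (9 + 36) + 3 = 45 + 3 = 48)
d(O) = 48 (d(O) = 0*5 + 48 = 0 + 48 = 48)
d(9)*w = 48*(-17) = -816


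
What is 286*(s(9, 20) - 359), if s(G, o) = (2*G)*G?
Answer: -56342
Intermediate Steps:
s(G, o) = 2*G²
286*(s(9, 20) - 359) = 286*(2*9² - 359) = 286*(2*81 - 359) = 286*(162 - 359) = 286*(-197) = -56342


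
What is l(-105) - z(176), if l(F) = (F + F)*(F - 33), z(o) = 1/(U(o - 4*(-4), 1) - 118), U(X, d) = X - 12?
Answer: 1796759/62 ≈ 28980.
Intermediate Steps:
U(X, d) = -12 + X
z(o) = 1/(-114 + o) (z(o) = 1/((-12 + (o - 4*(-4))) - 118) = 1/((-12 + (o + 16)) - 118) = 1/((-12 + (16 + o)) - 118) = 1/((4 + o) - 118) = 1/(-114 + o))
l(F) = 2*F*(-33 + F) (l(F) = (2*F)*(-33 + F) = 2*F*(-33 + F))
l(-105) - z(176) = 2*(-105)*(-33 - 105) - 1/(-114 + 176) = 2*(-105)*(-138) - 1/62 = 28980 - 1*1/62 = 28980 - 1/62 = 1796759/62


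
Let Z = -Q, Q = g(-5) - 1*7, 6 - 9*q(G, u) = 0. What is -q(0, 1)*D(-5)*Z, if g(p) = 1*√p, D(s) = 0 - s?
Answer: -70/3 + 10*I*√5/3 ≈ -23.333 + 7.4536*I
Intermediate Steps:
D(s) = -s
g(p) = √p
q(G, u) = ⅔ (q(G, u) = ⅔ - ⅑*0 = ⅔ + 0 = ⅔)
Q = -7 + I*√5 (Q = √(-5) - 1*7 = I*√5 - 7 = -7 + I*√5 ≈ -7.0 + 2.2361*I)
Z = 7 - I*√5 (Z = -(-7 + I*√5) = 7 - I*√5 ≈ 7.0 - 2.2361*I)
-q(0, 1)*D(-5)*Z = -2*(-1*(-5))/3*(7 - I*√5) = -(⅔)*5*(7 - I*√5) = -10*(7 - I*√5)/3 = -(70/3 - 10*I*√5/3) = -70/3 + 10*I*√5/3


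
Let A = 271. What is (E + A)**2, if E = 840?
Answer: 1234321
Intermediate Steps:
(E + A)**2 = (840 + 271)**2 = 1111**2 = 1234321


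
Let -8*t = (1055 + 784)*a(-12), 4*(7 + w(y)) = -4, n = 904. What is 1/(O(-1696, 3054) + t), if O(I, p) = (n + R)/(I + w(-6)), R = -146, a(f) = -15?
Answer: 1704/5874847 ≈ 0.00029005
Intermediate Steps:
w(y) = -8 (w(y) = -7 + (¼)*(-4) = -7 - 1 = -8)
O(I, p) = 758/(-8 + I) (O(I, p) = (904 - 146)/(I - 8) = 758/(-8 + I))
t = 27585/8 (t = -(1055 + 784)*(-15)/8 = -1839*(-15)/8 = -⅛*(-27585) = 27585/8 ≈ 3448.1)
1/(O(-1696, 3054) + t) = 1/(758/(-8 - 1696) + 27585/8) = 1/(758/(-1704) + 27585/8) = 1/(758*(-1/1704) + 27585/8) = 1/(-379/852 + 27585/8) = 1/(5874847/1704) = 1704/5874847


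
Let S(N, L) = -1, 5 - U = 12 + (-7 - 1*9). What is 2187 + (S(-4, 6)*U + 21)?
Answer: 2199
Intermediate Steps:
U = 9 (U = 5 - (12 + (-7 - 1*9)) = 5 - (12 + (-7 - 9)) = 5 - (12 - 16) = 5 - 1*(-4) = 5 + 4 = 9)
2187 + (S(-4, 6)*U + 21) = 2187 + (-1*9 + 21) = 2187 + (-9 + 21) = 2187 + 12 = 2199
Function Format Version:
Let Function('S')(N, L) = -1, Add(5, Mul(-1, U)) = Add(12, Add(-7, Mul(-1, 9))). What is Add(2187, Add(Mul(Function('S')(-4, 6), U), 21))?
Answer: 2199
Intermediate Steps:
U = 9 (U = Add(5, Mul(-1, Add(12, Add(-7, Mul(-1, 9))))) = Add(5, Mul(-1, Add(12, Add(-7, -9)))) = Add(5, Mul(-1, Add(12, -16))) = Add(5, Mul(-1, -4)) = Add(5, 4) = 9)
Add(2187, Add(Mul(Function('S')(-4, 6), U), 21)) = Add(2187, Add(Mul(-1, 9), 21)) = Add(2187, Add(-9, 21)) = Add(2187, 12) = 2199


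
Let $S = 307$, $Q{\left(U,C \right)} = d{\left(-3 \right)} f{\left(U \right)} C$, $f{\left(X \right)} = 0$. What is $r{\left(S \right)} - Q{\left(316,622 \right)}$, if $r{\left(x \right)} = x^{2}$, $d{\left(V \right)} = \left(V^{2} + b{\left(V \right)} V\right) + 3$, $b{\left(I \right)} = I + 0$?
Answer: $94249$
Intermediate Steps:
$b{\left(I \right)} = I$
$d{\left(V \right)} = 3 + 2 V^{2}$ ($d{\left(V \right)} = \left(V^{2} + V V\right) + 3 = \left(V^{2} + V^{2}\right) + 3 = 2 V^{2} + 3 = 3 + 2 V^{2}$)
$Q{\left(U,C \right)} = 0$ ($Q{\left(U,C \right)} = \left(3 + 2 \left(-3\right)^{2}\right) 0 C = \left(3 + 2 \cdot 9\right) 0 C = \left(3 + 18\right) 0 C = 21 \cdot 0 C = 0 C = 0$)
$r{\left(S \right)} - Q{\left(316,622 \right)} = 307^{2} - 0 = 94249 + 0 = 94249$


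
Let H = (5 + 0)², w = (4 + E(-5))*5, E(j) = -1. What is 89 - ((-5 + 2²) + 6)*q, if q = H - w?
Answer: 39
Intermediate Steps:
w = 15 (w = (4 - 1)*5 = 3*5 = 15)
H = 25 (H = 5² = 25)
q = 10 (q = 25 - 1*15 = 25 - 15 = 10)
89 - ((-5 + 2²) + 6)*q = 89 - ((-5 + 2²) + 6)*10 = 89 - ((-5 + 4) + 6)*10 = 89 - (-1 + 6)*10 = 89 - 5*10 = 89 - 1*50 = 89 - 50 = 39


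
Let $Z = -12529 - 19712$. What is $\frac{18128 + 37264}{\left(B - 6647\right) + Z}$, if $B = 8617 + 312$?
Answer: $- \frac{55392}{29959} \approx -1.8489$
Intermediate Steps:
$Z = -32241$
$B = 8929$
$\frac{18128 + 37264}{\left(B - 6647\right) + Z} = \frac{18128 + 37264}{\left(8929 - 6647\right) - 32241} = \frac{55392}{\left(8929 - 6647\right) - 32241} = \frac{55392}{2282 - 32241} = \frac{55392}{-29959} = 55392 \left(- \frac{1}{29959}\right) = - \frac{55392}{29959}$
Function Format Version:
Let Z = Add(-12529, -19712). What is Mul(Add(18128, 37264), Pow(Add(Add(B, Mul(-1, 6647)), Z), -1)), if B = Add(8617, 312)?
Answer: Rational(-55392, 29959) ≈ -1.8489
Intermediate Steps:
Z = -32241
B = 8929
Mul(Add(18128, 37264), Pow(Add(Add(B, Mul(-1, 6647)), Z), -1)) = Mul(Add(18128, 37264), Pow(Add(Add(8929, Mul(-1, 6647)), -32241), -1)) = Mul(55392, Pow(Add(Add(8929, -6647), -32241), -1)) = Mul(55392, Pow(Add(2282, -32241), -1)) = Mul(55392, Pow(-29959, -1)) = Mul(55392, Rational(-1, 29959)) = Rational(-55392, 29959)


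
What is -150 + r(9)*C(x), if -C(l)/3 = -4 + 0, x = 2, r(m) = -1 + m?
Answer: -54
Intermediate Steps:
C(l) = 12 (C(l) = -3*(-4 + 0) = -3*(-4) = 12)
-150 + r(9)*C(x) = -150 + (-1 + 9)*12 = -150 + 8*12 = -150 + 96 = -54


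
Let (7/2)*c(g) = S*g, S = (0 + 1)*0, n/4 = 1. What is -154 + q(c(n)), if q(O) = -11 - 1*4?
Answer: -169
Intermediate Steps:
n = 4 (n = 4*1 = 4)
S = 0 (S = 1*0 = 0)
c(g) = 0 (c(g) = 2*(0*g)/7 = (2/7)*0 = 0)
q(O) = -15 (q(O) = -11 - 4 = -15)
-154 + q(c(n)) = -154 - 15 = -169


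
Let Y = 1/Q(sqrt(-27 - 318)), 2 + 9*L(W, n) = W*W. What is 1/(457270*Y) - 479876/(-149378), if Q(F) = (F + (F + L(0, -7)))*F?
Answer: 10966491385/3415303903 - I*sqrt(345)/2057715 ≈ 3.211 - 9.0266e-6*I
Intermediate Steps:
L(W, n) = -2/9 + W**2/9 (L(W, n) = -2/9 + (W*W)/9 = -2/9 + W**2/9)
Q(F) = F*(-2/9 + 2*F) (Q(F) = (F + (F + (-2/9 + (1/9)*0**2)))*F = (F + (F + (-2/9 + (1/9)*0)))*F = (F + (F + (-2/9 + 0)))*F = (F + (F - 2/9))*F = (F + (-2/9 + F))*F = (-2/9 + 2*F)*F = F*(-2/9 + 2*F))
Y = -3*I*sqrt(345)/(230*(-1 + 9*I*sqrt(345))) (Y = 1/(2*sqrt(-27 - 318)*(-1 + 9*sqrt(-27 - 318))/9) = 1/(2*sqrt(-345)*(-1 + 9*sqrt(-345))/9) = 1/(2*(I*sqrt(345))*(-1 + 9*(I*sqrt(345)))/9) = 1/(2*(I*sqrt(345))*(-1 + 9*I*sqrt(345))/9) = 1/(2*I*sqrt(345)*(-1 + 9*I*sqrt(345))/9) = -3*I*sqrt(345)/(230*(-1 + 9*I*sqrt(345))) ≈ -0.0014492 + 8.6693e-6*I)
1/(457270*Y) - 479876/(-149378) = 1/(457270*(-81/55892 + 3*I*sqrt(345)/6427580)) - 479876/(-149378) = 1/(457270*(-81/55892 + 3*I*sqrt(345)/6427580)) - 479876*(-1/149378) = 1/(457270*(-81/55892 + 3*I*sqrt(345)/6427580)) + 239938/74689 = 239938/74689 + 1/(457270*(-81/55892 + 3*I*sqrt(345)/6427580))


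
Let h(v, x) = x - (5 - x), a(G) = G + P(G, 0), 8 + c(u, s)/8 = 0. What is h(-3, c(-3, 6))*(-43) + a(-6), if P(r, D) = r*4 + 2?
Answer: 5691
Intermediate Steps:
c(u, s) = -64 (c(u, s) = -64 + 8*0 = -64 + 0 = -64)
P(r, D) = 2 + 4*r (P(r, D) = 4*r + 2 = 2 + 4*r)
a(G) = 2 + 5*G (a(G) = G + (2 + 4*G) = 2 + 5*G)
h(v, x) = -5 + 2*x (h(v, x) = x + (-5 + x) = -5 + 2*x)
h(-3, c(-3, 6))*(-43) + a(-6) = (-5 + 2*(-64))*(-43) + (2 + 5*(-6)) = (-5 - 128)*(-43) + (2 - 30) = -133*(-43) - 28 = 5719 - 28 = 5691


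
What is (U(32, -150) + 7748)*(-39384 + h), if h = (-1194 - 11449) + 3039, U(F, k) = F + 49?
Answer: -383527052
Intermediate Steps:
U(F, k) = 49 + F
h = -9604 (h = -12643 + 3039 = -9604)
(U(32, -150) + 7748)*(-39384 + h) = ((49 + 32) + 7748)*(-39384 - 9604) = (81 + 7748)*(-48988) = 7829*(-48988) = -383527052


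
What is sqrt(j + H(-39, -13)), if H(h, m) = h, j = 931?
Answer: 2*sqrt(223) ≈ 29.866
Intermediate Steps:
sqrt(j + H(-39, -13)) = sqrt(931 - 39) = sqrt(892) = 2*sqrt(223)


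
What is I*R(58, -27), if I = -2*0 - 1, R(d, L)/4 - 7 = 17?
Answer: -96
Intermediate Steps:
R(d, L) = 96 (R(d, L) = 28 + 4*17 = 28 + 68 = 96)
I = -1 (I = 0 - 1 = -1)
I*R(58, -27) = -1*96 = -96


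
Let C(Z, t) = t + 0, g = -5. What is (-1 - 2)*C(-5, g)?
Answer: 15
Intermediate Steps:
C(Z, t) = t
(-1 - 2)*C(-5, g) = (-1 - 2)*(-5) = -3*(-5) = 15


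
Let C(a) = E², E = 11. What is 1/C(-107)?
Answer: 1/121 ≈ 0.0082645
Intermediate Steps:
C(a) = 121 (C(a) = 11² = 121)
1/C(-107) = 1/121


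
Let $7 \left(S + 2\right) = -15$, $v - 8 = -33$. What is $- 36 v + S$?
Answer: $\frac{6271}{7} \approx 895.86$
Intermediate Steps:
$v = -25$ ($v = 8 - 33 = -25$)
$S = - \frac{29}{7}$ ($S = -2 + \frac{1}{7} \left(-15\right) = -2 - \frac{15}{7} = - \frac{29}{7} \approx -4.1429$)
$- 36 v + S = \left(-36\right) \left(-25\right) - \frac{29}{7} = 900 - \frac{29}{7} = \frac{6271}{7}$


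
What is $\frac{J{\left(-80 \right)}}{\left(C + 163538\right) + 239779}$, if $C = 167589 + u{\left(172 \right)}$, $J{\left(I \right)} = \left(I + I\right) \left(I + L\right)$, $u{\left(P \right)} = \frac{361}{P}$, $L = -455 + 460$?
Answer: $\frac{2064000}{98196193} \approx 0.021019$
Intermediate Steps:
$L = 5$
$J{\left(I \right)} = 2 I \left(5 + I\right)$ ($J{\left(I \right)} = \left(I + I\right) \left(I + 5\right) = 2 I \left(5 + I\right)$)
$C = \frac{28825669}{172}$ ($C = 167589 + \frac{361}{172} = \frac{28825669}{172} \approx 1.6759 \cdot 10^{5}$)
$\frac{J{\left(-80 \right)}}{\left(C + 163538\right) + 239779} = \frac{2 \left(-80\right) \left(5 - 80\right)}{\left(\frac{28825669}{172} + 163538\right) + 239779} = \frac{2 \left(-80\right) \left(-75\right)}{\frac{56954205}{172} + 239779} = \frac{12000}{\frac{98196193}{172}} = 12000 \cdot \frac{172}{98196193} = \frac{2064000}{98196193}$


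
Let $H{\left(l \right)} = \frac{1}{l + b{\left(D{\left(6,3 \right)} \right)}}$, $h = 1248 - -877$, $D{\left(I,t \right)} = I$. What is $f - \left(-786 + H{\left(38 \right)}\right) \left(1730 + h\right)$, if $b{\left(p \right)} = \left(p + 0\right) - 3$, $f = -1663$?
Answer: $\frac{124159192}{41} \approx 3.0283 \cdot 10^{6}$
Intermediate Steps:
$b{\left(p \right)} = -3 + p$ ($b{\left(p \right)} = p - 3 = -3 + p$)
$h = 2125$ ($h = 1248 + 877 = 2125$)
$H{\left(l \right)} = \frac{1}{3 + l}$ ($H{\left(l \right)} = \frac{1}{l + \left(-3 + 6\right)} = \frac{1}{l + 3} = \frac{1}{3 + l}$)
$f - \left(-786 + H{\left(38 \right)}\right) \left(1730 + h\right) = -1663 - \left(-786 + \frac{1}{3 + 38}\right) \left(1730 + 2125\right) = -1663 - \left(-786 + \frac{1}{41}\right) 3855 = -1663 - \left(- \frac{32225}{41}\right) 3855 = -1663 - - \frac{124227375}{41} = -1663 + \frac{124227375}{41} = \frac{124159192}{41}$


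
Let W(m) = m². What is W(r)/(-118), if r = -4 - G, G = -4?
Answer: 0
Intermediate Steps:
r = 0 (r = -4 - 1*(-4) = -4 + 4 = 0)
W(r)/(-118) = 0²/(-118) = 0*(-1/118) = 0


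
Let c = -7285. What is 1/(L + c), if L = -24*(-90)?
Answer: -1/5125 ≈ -0.00019512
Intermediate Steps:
L = 2160
1/(L + c) = 1/(2160 - 7285) = 1/(-5125) = -1/5125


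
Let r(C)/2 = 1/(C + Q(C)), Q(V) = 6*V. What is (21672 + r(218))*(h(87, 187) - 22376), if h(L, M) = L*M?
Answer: -100983745859/763 ≈ -1.3235e+8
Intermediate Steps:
r(C) = 2/(7*C) (r(C) = 2/(C + 6*C) = 2/((7*C)) = 2*(1/(7*C)) = 2/(7*C))
(21672 + r(218))*(h(87, 187) - 22376) = (21672 + (2/7)/218)*(87*187 - 22376) = (21672 + (2/7)*(1/218))*(16269 - 22376) = (21672 + 1/763)*(-6107) = (16535737/763)*(-6107) = -100983745859/763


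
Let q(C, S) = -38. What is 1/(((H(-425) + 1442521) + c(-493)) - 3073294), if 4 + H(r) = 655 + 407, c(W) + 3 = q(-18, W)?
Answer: -1/1629756 ≈ -6.1359e-7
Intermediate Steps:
c(W) = -41 (c(W) = -3 - 38 = -41)
H(r) = 1058 (H(r) = -4 + (655 + 407) = -4 + 1062 = 1058)
1/(((H(-425) + 1442521) + c(-493)) - 3073294) = 1/(((1058 + 1442521) - 41) - 3073294) = 1/((1443579 - 41) - 3073294) = 1/(1443538 - 3073294) = 1/(-1629756) = -1/1629756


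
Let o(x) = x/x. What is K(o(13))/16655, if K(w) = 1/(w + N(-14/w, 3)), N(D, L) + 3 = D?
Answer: -1/266480 ≈ -3.7526e-6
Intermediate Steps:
o(x) = 1
N(D, L) = -3 + D
K(w) = 1/(-3 + w - 14/w) (K(w) = 1/(w + (-3 - 14/w)) = 1/(-3 + w - 14/w))
K(o(13))/16655 = -1*1/(14 - 1*1*(-3 + 1))/16655 = -1*1/(14 - 1*1*(-2))*(1/16655) = -1*1/(14 + 2)*(1/16655) = -1*1/16*(1/16655) = -1*1*1/16*(1/16655) = -1/16*1/16655 = -1/266480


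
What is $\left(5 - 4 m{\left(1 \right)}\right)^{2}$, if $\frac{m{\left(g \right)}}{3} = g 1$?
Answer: $49$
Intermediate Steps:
$m{\left(g \right)} = 3 g$ ($m{\left(g \right)} = 3 g 1 = 3 g$)
$\left(5 - 4 m{\left(1 \right)}\right)^{2} = \left(5 - 4 \cdot 3 \cdot 1\right)^{2} = \left(5 - 12\right)^{2} = \left(-7\right)^{2} = 49$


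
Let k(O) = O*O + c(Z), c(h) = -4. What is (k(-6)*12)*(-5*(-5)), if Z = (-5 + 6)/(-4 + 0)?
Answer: 9600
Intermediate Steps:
Z = -¼ (Z = 1/(-4) = 1*(-¼) = -¼ ≈ -0.25000)
k(O) = -4 + O² (k(O) = O*O - 4 = O² - 4 = -4 + O²)
(k(-6)*12)*(-5*(-5)) = ((-4 + (-6)²)*12)*(-5*(-5)) = ((-4 + 36)*12)*25 = (32*12)*25 = 384*25 = 9600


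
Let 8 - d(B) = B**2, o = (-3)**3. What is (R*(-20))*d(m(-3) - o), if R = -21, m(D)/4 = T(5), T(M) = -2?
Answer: -148260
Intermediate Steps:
m(D) = -8 (m(D) = 4*(-2) = -8)
o = -27
d(B) = 8 - B**2
(R*(-20))*d(m(-3) - o) = (-21*(-20))*(8 - (-8 - 1*(-27))**2) = 420*(8 - (-8 + 27)**2) = 420*(8 - 1*19**2) = 420*(8 - 1*361) = 420*(8 - 361) = 420*(-353) = -148260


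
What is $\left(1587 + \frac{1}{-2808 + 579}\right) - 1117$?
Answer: $\frac{1047629}{2229} \approx 470.0$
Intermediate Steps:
$\left(1587 + \frac{1}{-2808 + 579}\right) - 1117 = \left(1587 + \frac{1}{-2229}\right) - 1117 = \left(1587 - \frac{1}{2229}\right) - 1117 = \frac{3537422}{2229} - 1117 = \frac{1047629}{2229}$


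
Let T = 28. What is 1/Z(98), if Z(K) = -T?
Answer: -1/28 ≈ -0.035714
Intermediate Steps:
Z(K) = -28 (Z(K) = -1*28 = -28)
1/Z(98) = 1/(-28) = -1/28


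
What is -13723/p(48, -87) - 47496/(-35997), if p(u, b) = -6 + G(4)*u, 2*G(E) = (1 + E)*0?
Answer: 164757269/71994 ≈ 2288.5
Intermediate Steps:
G(E) = 0 (G(E) = ((1 + E)*0)/2 = (1/2)*0 = 0)
p(u, b) = -6 (p(u, b) = -6 + 0*u = -6 + 0 = -6)
-13723/p(48, -87) - 47496/(-35997) = -13723/(-6) - 47496/(-35997) = -13723*(-1/6) - 47496*(-1/35997) = 13723/6 + 15832/11999 = 164757269/71994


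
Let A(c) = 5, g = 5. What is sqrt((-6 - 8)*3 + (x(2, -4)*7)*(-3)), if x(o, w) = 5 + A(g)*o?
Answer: I*sqrt(357) ≈ 18.894*I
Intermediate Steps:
x(o, w) = 5 + 5*o
sqrt((-6 - 8)*3 + (x(2, -4)*7)*(-3)) = sqrt((-6 - 8)*3 + ((5 + 5*2)*7)*(-3)) = sqrt(-14*3 + ((5 + 10)*7)*(-3)) = sqrt(-42 + (15*7)*(-3)) = sqrt(-42 + 105*(-3)) = sqrt(-42 - 315) = sqrt(-357) = I*sqrt(357)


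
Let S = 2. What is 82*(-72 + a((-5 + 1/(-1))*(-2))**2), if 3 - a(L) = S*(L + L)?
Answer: 160146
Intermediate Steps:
a(L) = 3 - 4*L (a(L) = 3 - 2*(L + L) = 3 - 2*2*L = 3 - 4*L)
82*(-72 + a((-5 + 1/(-1))*(-2))**2) = 82*(-72 + (3 - 4*(-5 + 1/(-1))*(-2))**2) = 82*(-72 + (3 - 4*(-5 + 1*(-1))*(-2))**2) = 82*(-72 + (3 - 4*(-5 - 1)*(-2))**2) = 82*(-72 + (3 - (-24)*(-2))**2) = 82*(-72 + (3 - 4*12)**2) = 82*(-72 + (3 - 48)**2) = 82*(-72 + (-45)**2) = 82*(-72 + 2025) = 82*1953 = 160146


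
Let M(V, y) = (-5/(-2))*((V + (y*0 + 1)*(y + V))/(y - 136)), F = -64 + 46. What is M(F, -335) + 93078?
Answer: 87681331/942 ≈ 93080.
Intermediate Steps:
F = -18
M(V, y) = 5*(y + 2*V)/(2*(-136 + y)) (M(V, y) = (-5*(-1/2))*((V + (0 + 1)*(V + y))/(-136 + y)) = 5*((V + 1*(V + y))/(-136 + y))/2 = 5*((V + (V + y))/(-136 + y))/2 = 5*((y + 2*V)/(-136 + y))/2 = 5*(y + 2*V)/(2*(-136 + y)))
M(F, -335) + 93078 = 5*(-335 + 2*(-18))/(2*(-136 - 335)) + 93078 = (5/2)*(-335 - 36)/(-471) + 93078 = (5/2)*(-1/471)*(-371) + 93078 = 1855/942 + 93078 = 87681331/942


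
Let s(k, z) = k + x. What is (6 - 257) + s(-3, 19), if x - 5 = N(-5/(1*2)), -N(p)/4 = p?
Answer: -239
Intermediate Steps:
N(p) = -4*p
x = 15 (x = 5 - (-20)/(1*2) = 5 - (-20)/2 = 5 - 4*(-5/2) = 5 + 10 = 15)
s(k, z) = 15 + k (s(k, z) = k + 15 = 15 + k)
(6 - 257) + s(-3, 19) = (6 - 257) + (15 - 3) = -251 + 12 = -239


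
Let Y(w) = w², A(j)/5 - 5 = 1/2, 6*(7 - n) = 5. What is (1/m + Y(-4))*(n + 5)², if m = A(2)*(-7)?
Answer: 13821631/6930 ≈ 1994.5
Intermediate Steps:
n = 37/6 (n = 7 - ⅙*5 = 7 - ⅚ = 37/6 ≈ 6.1667)
A(j) = 55/2 (A(j) = 25 + 5/2 = 55/2)
m = -385/2 (m = (55/2)*(-7) = -385/2 ≈ -192.50)
(1/m + Y(-4))*(n + 5)² = (1/(-385/2) + (-4)²)*(37/6 + 5)² = (-2/385 + 16)*(67/6)² = (6158/385)*(4489/36) = 13821631/6930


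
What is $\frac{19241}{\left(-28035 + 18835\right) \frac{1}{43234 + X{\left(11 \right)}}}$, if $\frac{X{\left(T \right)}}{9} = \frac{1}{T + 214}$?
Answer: $- \frac{20796654091}{230000} \approx -90420.0$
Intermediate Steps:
$X{\left(T \right)} = \frac{9}{214 + T}$ ($X{\left(T \right)} = \frac{9}{T + 214} = \frac{9}{214 + T}$)
$\frac{19241}{\left(-28035 + 18835\right) \frac{1}{43234 + X{\left(11 \right)}}} = \frac{19241}{\left(-28035 + 18835\right) \frac{1}{43234 + \frac{9}{214 + 11}}} = \frac{19241}{\left(-9200\right) \frac{1}{43234 + \frac{9}{225}}} = \frac{19241}{\left(-9200\right) \frac{1}{43234 + 9 \cdot \frac{1}{225}}} = \frac{19241}{\left(-9200\right) \frac{1}{43234 + \frac{1}{25}}} = \frac{19241}{\left(-9200\right) \frac{1}{\frac{1080851}{25}}} = \frac{19241}{\left(-9200\right) \frac{25}{1080851}} = \frac{19241}{- \frac{230000}{1080851}} = 19241 \left(- \frac{1080851}{230000}\right) = - \frac{20796654091}{230000}$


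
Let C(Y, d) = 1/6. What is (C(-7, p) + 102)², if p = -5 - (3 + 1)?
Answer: 375769/36 ≈ 10438.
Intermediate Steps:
p = -9 (p = -5 - 1*4 = -5 - 4 = -9)
C(Y, d) = ⅙
(C(-7, p) + 102)² = (⅙ + 102)² = (613/6)² = 375769/36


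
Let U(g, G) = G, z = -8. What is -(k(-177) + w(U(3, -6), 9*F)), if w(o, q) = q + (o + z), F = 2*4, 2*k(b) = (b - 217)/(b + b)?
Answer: -20729/354 ≈ -58.557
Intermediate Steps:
k(b) = (-217 + b)/(4*b) (k(b) = ((b - 217)/(b + b))/2 = ((-217 + b)/((2*b)))/2 = ((-217 + b)*(1/(2*b)))/2 = ((-217 + b)/(2*b))/2 = (-217 + b)/(4*b))
F = 8
w(o, q) = -8 + o + q (w(o, q) = q + (o - 8) = q + (-8 + o) = -8 + o + q)
-(k(-177) + w(U(3, -6), 9*F)) = -((¼)*(-217 - 177)/(-177) + (-8 - 6 + 9*8)) = -((¼)*(-1/177)*(-394) + (-8 - 6 + 72)) = -(197/354 + 58) = -1*20729/354 = -20729/354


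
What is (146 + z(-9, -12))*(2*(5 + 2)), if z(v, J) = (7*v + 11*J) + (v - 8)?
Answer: -924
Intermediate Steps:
z(v, J) = -8 + 8*v + 11*J (z(v, J) = (7*v + 11*J) + (-8 + v) = -8 + 8*v + 11*J)
(146 + z(-9, -12))*(2*(5 + 2)) = (146 + (-8 + 8*(-9) + 11*(-12)))*(2*(5 + 2)) = (146 + (-8 - 72 - 132))*(2*7) = (146 - 212)*14 = -66*14 = -924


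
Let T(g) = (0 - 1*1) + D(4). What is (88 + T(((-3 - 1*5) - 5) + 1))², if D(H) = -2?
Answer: 7225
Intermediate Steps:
T(g) = -3 (T(g) = (0 - 1*1) - 2 = (0 - 1) - 2 = -1 - 2 = -3)
(88 + T(((-3 - 1*5) - 5) + 1))² = (88 - 3)² = 85² = 7225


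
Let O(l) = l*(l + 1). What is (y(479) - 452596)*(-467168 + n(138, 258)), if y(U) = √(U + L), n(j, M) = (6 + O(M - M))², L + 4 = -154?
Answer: 211422074672 - 467132*√321 ≈ 2.1141e+11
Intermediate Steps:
L = -158 (L = -4 - 154 = -158)
O(l) = l*(1 + l)
n(j, M) = 36 (n(j, M) = (6 + (M - M)*(1 + (M - M)))² = (6 + 0*(1 + 0))² = (6 + 0*1)² = (6 + 0)² = 6² = 36)
y(U) = √(-158 + U) (y(U) = √(U - 158) = √(-158 + U))
(y(479) - 452596)*(-467168 + n(138, 258)) = (√(-158 + 479) - 452596)*(-467168 + 36) = (√321 - 452596)*(-467132) = (-452596 + √321)*(-467132) = 211422074672 - 467132*√321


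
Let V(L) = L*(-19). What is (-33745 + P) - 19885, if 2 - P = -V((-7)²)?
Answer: -54559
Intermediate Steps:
V(L) = -19*L
P = -929 (P = 2 - (-1)*(-19*(-7)²) = 2 - (-1)*(-19*49) = 2 - (-1)*(-931) = 2 - 1*931 = 2 - 931 = -929)
(-33745 + P) - 19885 = (-33745 - 929) - 19885 = -34674 - 19885 = -54559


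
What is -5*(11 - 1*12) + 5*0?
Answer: 5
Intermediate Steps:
-5*(11 - 1*12) + 5*0 = -5*(11 - 12) + 0 = -5*(-1) + 0 = 5 + 0 = 5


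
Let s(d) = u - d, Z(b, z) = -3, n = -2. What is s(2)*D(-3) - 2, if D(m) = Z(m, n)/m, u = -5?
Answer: -9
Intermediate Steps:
s(d) = -5 - d
D(m) = -3/m
s(2)*D(-3) - 2 = (-5 - 1*2)*(-3/(-3)) - 2 = (-5 - 2)*(-3*(-1/3)) - 2 = -7*1 - 2 = -7 - 2 = -9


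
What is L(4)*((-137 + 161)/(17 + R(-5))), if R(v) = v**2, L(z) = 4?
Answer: 16/7 ≈ 2.2857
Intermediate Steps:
L(4)*((-137 + 161)/(17 + R(-5))) = 4*((-137 + 161)/(17 + (-5)**2)) = 4*(24/(17 + 25)) = 4*(24/42) = 4*(24*(1/42)) = 4*(4/7) = 16/7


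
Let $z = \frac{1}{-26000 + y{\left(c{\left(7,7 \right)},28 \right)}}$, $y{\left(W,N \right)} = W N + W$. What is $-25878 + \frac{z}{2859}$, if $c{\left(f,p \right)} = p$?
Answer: $- \frac{1908596255995}{73753623} \approx -25878.0$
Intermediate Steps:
$y{\left(W,N \right)} = W + N W$ ($y{\left(W,N \right)} = N W + W = W + N W$)
$z = - \frac{1}{25797}$ ($z = \frac{1}{-26000 + 7 \left(1 + 28\right)} = \frac{1}{-26000 + 7 \cdot 29} = \frac{1}{-26000 + 203} = \frac{1}{-25797} = - \frac{1}{25797} \approx -3.8764 \cdot 10^{-5}$)
$-25878 + \frac{z}{2859} = -25878 - \frac{1}{25797 \cdot 2859} = -25878 - \frac{1}{73753623} = - \frac{1908596255995}{73753623}$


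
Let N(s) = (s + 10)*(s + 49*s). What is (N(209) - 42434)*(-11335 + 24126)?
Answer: 28730069756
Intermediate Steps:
N(s) = 50*s*(10 + s) (N(s) = (10 + s)*(50*s) = 50*s*(10 + s))
(N(209) - 42434)*(-11335 + 24126) = (50*209*(10 + 209) - 42434)*(-11335 + 24126) = (50*209*219 - 42434)*12791 = (2288550 - 42434)*12791 = 2246116*12791 = 28730069756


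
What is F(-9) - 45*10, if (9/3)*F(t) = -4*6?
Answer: -458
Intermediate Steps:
F(t) = -8 (F(t) = (-4*6)/3 = (1/3)*(-24) = -8)
F(-9) - 45*10 = -8 - 45*10 = -8 - 450 = -458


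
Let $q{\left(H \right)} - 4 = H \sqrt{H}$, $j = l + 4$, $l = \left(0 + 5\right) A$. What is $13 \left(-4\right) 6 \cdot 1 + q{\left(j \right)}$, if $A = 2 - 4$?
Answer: $-308 - 6 i \sqrt{6} \approx -308.0 - 14.697 i$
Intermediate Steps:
$A = -2$ ($A = 2 - 4 = -2$)
$l = -10$ ($l = \left(0 + 5\right) \left(-2\right) = 5 \left(-2\right) = -10$)
$j = -6$ ($j = -10 + 4 = -6$)
$q{\left(H \right)} = 4 + H^{\frac{3}{2}}$ ($q{\left(H \right)} = 4 + H \sqrt{H} = 4 + H^{\frac{3}{2}}$)
$13 \left(-4\right) 6 \cdot 1 + q{\left(j \right)} = 13 \left(-4\right) 6 \cdot 1 + \left(4 + \left(-6\right)^{\frac{3}{2}}\right) = 13 \left(\left(-24\right) 1\right) + \left(4 - 6 i \sqrt{6}\right) = 13 \left(-24\right) + \left(4 - 6 i \sqrt{6}\right) = -312 + \left(4 - 6 i \sqrt{6}\right) = -308 - 6 i \sqrt{6}$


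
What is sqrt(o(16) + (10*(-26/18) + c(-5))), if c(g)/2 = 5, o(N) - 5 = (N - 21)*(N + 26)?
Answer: I*sqrt(1885)/3 ≈ 14.472*I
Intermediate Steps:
o(N) = 5 + (-21 + N)*(26 + N) (o(N) = 5 + (N - 21)*(N + 26) = 5 + (-21 + N)*(26 + N))
c(g) = 10 (c(g) = 2*5 = 10)
sqrt(o(16) + (10*(-26/18) + c(-5))) = sqrt((-541 + 16**2 + 5*16) + (10*(-26/18) + 10)) = sqrt((-541 + 256 + 80) + (10*(-26*1/18) + 10)) = sqrt(-205 + (10*(-13/9) + 10)) = sqrt(-205 + (-130/9 + 10)) = sqrt(-205 - 40/9) = sqrt(-1885/9) = I*sqrt(1885)/3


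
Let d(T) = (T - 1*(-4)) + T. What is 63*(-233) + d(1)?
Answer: -14673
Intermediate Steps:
d(T) = 4 + 2*T (d(T) = (T + 4) + T = (4 + T) + T = 4 + 2*T)
63*(-233) + d(1) = 63*(-233) + (4 + 2*1) = -14679 + (4 + 2) = -14679 + 6 = -14673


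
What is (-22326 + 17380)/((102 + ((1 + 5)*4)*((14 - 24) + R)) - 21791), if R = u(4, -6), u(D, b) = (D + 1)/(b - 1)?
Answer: 34622/153623 ≈ 0.22537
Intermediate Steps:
u(D, b) = (1 + D)/(-1 + b)
R = -5/7 (R = (1 + 4)/(-1 - 6) = 5/(-7) = -⅐*5 = -5/7 ≈ -0.71429)
(-22326 + 17380)/((102 + ((1 + 5)*4)*((14 - 24) + R)) - 21791) = (-22326 + 17380)/((102 + ((1 + 5)*4)*((14 - 24) - 5/7)) - 21791) = -4946/((102 + (6*4)*(-10 - 5/7)) - 21791) = -4946/((102 + 24*(-75/7)) - 21791) = -4946/((102 - 1800/7) - 21791) = -4946/(-1086/7 - 21791) = -4946/(-153623/7) = -4946*(-7/153623) = 34622/153623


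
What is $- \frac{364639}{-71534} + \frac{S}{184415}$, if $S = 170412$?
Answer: $\frac{7221377563}{1199267510} \approx 6.0215$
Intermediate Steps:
$- \frac{364639}{-71534} + \frac{S}{184415} = - \frac{364639}{-71534} + \frac{170412}{184415} = \left(-364639\right) \left(- \frac{1}{71534}\right) + 170412 \cdot \frac{1}{184415} = \frac{364639}{71534} + \frac{15492}{16765} = \frac{7221377563}{1199267510}$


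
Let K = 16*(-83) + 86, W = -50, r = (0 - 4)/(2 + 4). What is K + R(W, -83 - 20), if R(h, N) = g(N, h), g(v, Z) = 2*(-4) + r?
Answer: -3752/3 ≈ -1250.7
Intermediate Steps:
r = -⅔ (r = -4/6 = -4*⅙ = -⅔ ≈ -0.66667)
g(v, Z) = -26/3 (g(v, Z) = 2*(-4) - ⅔ = -8 - ⅔ = -26/3)
R(h, N) = -26/3
K = -1242 (K = -1328 + 86 = -1242)
K + R(W, -83 - 20) = -1242 - 26/3 = -3752/3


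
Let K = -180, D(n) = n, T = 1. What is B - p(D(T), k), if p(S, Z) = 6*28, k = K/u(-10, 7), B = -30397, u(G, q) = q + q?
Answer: -30565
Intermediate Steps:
u(G, q) = 2*q
k = -90/7 (k = -180/(2*7) = -180/14 = -180*1/14 = -90/7 ≈ -12.857)
p(S, Z) = 168
B - p(D(T), k) = -30397 - 1*168 = -30397 - 168 = -30565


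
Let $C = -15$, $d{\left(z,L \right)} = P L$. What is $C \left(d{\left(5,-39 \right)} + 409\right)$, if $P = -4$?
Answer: $-8475$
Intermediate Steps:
$d{\left(z,L \right)} = - 4 L$
$C \left(d{\left(5,-39 \right)} + 409\right) = - 15 \left(\left(-4\right) \left(-39\right) + 409\right) = - 15 \left(156 + 409\right) = \left(-15\right) 565 = -8475$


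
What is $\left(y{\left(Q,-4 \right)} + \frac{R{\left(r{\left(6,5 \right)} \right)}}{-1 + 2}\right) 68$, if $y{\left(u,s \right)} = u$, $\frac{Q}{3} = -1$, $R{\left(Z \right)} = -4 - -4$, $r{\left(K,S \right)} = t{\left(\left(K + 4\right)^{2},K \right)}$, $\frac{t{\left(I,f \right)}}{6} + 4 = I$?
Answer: $-204$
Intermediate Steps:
$t{\left(I,f \right)} = -24 + 6 I$
$r{\left(K,S \right)} = -24 + 6 \left(4 + K\right)^{2}$ ($r{\left(K,S \right)} = -24 + 6 \left(K + 4\right)^{2} = -24 + 6 \left(4 + K\right)^{2}$)
$R{\left(Z \right)} = 0$ ($R{\left(Z \right)} = -4 + 4 = 0$)
$Q = -3$ ($Q = 3 \left(-1\right) = -3$)
$\left(y{\left(Q,-4 \right)} + \frac{R{\left(r{\left(6,5 \right)} \right)}}{-1 + 2}\right) 68 = \left(-3 + \frac{0}{-1 + 2}\right) 68 = \left(-3 + \frac{0}{1}\right) 68 = \left(-3 + 0 \cdot 1\right) 68 = \left(-3 + 0\right) 68 = \left(-3\right) 68 = -204$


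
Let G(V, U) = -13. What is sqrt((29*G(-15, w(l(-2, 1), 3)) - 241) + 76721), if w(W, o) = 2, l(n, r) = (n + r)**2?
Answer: sqrt(76103) ≈ 275.87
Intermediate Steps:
sqrt((29*G(-15, w(l(-2, 1), 3)) - 241) + 76721) = sqrt((29*(-13) - 241) + 76721) = sqrt((-377 - 241) + 76721) = sqrt(-618 + 76721) = sqrt(76103)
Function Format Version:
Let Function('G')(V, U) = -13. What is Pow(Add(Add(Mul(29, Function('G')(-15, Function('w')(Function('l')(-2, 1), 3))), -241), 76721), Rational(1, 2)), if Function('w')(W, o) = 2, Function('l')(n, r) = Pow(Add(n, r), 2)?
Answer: Pow(76103, Rational(1, 2)) ≈ 275.87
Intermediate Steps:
Pow(Add(Add(Mul(29, Function('G')(-15, Function('w')(Function('l')(-2, 1), 3))), -241), 76721), Rational(1, 2)) = Pow(Add(Add(Mul(29, -13), -241), 76721), Rational(1, 2)) = Pow(Add(Add(-377, -241), 76721), Rational(1, 2)) = Pow(Add(-618, 76721), Rational(1, 2)) = Pow(76103, Rational(1, 2))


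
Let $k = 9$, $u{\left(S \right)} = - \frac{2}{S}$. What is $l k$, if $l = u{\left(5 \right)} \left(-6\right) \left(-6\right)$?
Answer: $- \frac{648}{5} \approx -129.6$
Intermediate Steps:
$l = - \frac{72}{5}$ ($l = - \frac{2}{5} \left(-6\right) \left(-6\right) = \left(-2\right) \frac{1}{5} \left(-6\right) \left(-6\right) = \left(- \frac{2}{5}\right) \left(-6\right) \left(-6\right) = \frac{12}{5} \left(-6\right) = - \frac{72}{5} \approx -14.4$)
$l k = \left(- \frac{72}{5}\right) 9 = - \frac{648}{5}$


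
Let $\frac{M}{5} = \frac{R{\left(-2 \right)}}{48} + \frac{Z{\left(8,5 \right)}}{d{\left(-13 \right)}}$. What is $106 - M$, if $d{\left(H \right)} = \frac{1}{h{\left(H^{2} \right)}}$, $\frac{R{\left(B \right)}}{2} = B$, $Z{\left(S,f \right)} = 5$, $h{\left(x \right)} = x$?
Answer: $- \frac{49423}{12} \approx -4118.6$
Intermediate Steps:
$R{\left(B \right)} = 2 B$
$d{\left(H \right)} = \frac{1}{H^{2}}$
$M = \frac{50695}{12}$ ($M = 5 \left(\frac{2 \left(-2\right)}{48} + \frac{5}{\frac{1}{169}}\right) = 5 \left(\left(-4\right) \frac{1}{48} + 5 \frac{1}{\frac{1}{169}}\right) = 5 \left(- \frac{1}{12} + 5 \cdot 169\right) = 5 \left(- \frac{1}{12} + 845\right) = 5 \cdot \frac{10139}{12} = \frac{50695}{12} \approx 4224.6$)
$106 - M = 106 - \frac{50695}{12} = - \frac{49423}{12}$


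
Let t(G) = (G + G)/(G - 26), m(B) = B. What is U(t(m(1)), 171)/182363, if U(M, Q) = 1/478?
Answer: 1/87169514 ≈ 1.1472e-8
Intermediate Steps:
t(G) = 2*G/(-26 + G) (t(G) = (2*G)/(-26 + G) = 2*G/(-26 + G))
U(M, Q) = 1/478
U(t(m(1)), 171)/182363 = (1/478)/182363 = (1/478)*(1/182363) = 1/87169514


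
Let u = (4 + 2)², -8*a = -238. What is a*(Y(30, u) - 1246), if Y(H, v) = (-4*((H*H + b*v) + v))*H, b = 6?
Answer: -8299417/2 ≈ -4.1497e+6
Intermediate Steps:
a = 119/4 (a = -⅛*(-238) = 119/4 ≈ 29.750)
u = 36 (u = 6² = 36)
Y(H, v) = H*(-28*v - 4*H²) (Y(H, v) = (-4*((H*H + 6*v) + v))*H = (-4*((H² + 6*v) + v))*H = (-4*(H² + 7*v))*H = (-28*v - 4*H²)*H = H*(-28*v - 4*H²))
a*(Y(30, u) - 1246) = 119*(-4*30*(30² + 7*36) - 1246)/4 = 119*(-4*30*(900 + 252) - 1246)/4 = 119*(-4*30*1152 - 1246)/4 = 119*(-138240 - 1246)/4 = (119/4)*(-139486) = -8299417/2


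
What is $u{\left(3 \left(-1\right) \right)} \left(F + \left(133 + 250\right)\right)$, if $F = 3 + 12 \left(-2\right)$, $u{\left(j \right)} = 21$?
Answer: $7602$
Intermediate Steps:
$F = -21$ ($F = 3 - 24 = -21$)
$u{\left(3 \left(-1\right) \right)} \left(F + \left(133 + 250\right)\right) = 21 \left(-21 + \left(133 + 250\right)\right) = 21 \left(-21 + 383\right) = 21 \cdot 362 = 7602$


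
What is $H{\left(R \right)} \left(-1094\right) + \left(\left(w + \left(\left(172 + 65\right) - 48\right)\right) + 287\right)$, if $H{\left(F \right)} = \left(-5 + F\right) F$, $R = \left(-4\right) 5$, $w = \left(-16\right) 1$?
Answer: $-546540$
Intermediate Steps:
$w = -16$
$R = -20$
$H{\left(F \right)} = F \left(-5 + F\right)$
$H{\left(R \right)} \left(-1094\right) + \left(\left(w + \left(\left(172 + 65\right) - 48\right)\right) + 287\right) = - 20 \left(-5 - 20\right) \left(-1094\right) + \left(\left(-16 + \left(\left(172 + 65\right) - 48\right)\right) + 287\right) = \left(-20\right) \left(-25\right) \left(-1094\right) + \left(\left(-16 + \left(237 - 48\right)\right) + 287\right) = 500 \left(-1094\right) + \left(\left(-16 + 189\right) + 287\right) = -547000 + \left(173 + 287\right) = -547000 + 460 = -546540$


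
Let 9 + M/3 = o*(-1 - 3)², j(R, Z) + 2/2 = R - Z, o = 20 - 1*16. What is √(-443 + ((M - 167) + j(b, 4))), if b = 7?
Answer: I*√443 ≈ 21.048*I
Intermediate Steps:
o = 4 (o = 20 - 16 = 4)
j(R, Z) = -1 + R - Z (j(R, Z) = -1 + (R - Z) = -1 + R - Z)
M = 165 (M = -27 + 3*(4*(-1 - 3)²) = -27 + 3*(4*(-4)²) = -27 + 3*(4*16) = -27 + 3*64 = -27 + 192 = 165)
√(-443 + ((M - 167) + j(b, 4))) = √(-443 + ((165 - 167) + (-1 + 7 - 1*4))) = √(-443 + (-2 + (-1 + 7 - 4))) = √(-443 + (-2 + 2)) = √(-443 + 0) = √(-443) = I*√443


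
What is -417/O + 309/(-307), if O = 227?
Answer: -198162/69689 ≈ -2.8435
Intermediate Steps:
-417/O + 309/(-307) = -417/227 + 309/(-307) = -417*1/227 + 309*(-1/307) = -417/227 - 309/307 = -198162/69689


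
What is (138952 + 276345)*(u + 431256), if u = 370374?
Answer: 332914534110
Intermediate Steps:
(138952 + 276345)*(u + 431256) = (138952 + 276345)*(370374 + 431256) = 415297*801630 = 332914534110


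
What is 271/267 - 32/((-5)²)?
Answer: -1769/6675 ≈ -0.26502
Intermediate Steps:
271/267 - 32/((-5)²) = 271*(1/267) - 32/25 = 271/267 - 32*1/25 = 271/267 - 32/25 = -1769/6675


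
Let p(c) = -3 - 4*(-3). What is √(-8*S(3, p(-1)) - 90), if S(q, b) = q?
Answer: I*√114 ≈ 10.677*I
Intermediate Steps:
p(c) = 9 (p(c) = -3 + 12 = 9)
√(-8*S(3, p(-1)) - 90) = √(-8*3 - 90) = √(-24 - 90) = √(-114) = I*√114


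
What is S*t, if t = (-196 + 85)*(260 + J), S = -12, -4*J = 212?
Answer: 275724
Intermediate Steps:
J = -53 (J = -¼*212 = -53)
t = -22977 (t = (-196 + 85)*(260 - 53) = -111*207 = -22977)
S*t = -12*(-22977) = 275724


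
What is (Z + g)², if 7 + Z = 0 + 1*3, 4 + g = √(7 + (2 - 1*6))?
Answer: (8 - √3)² ≈ 39.287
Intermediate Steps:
g = -4 + √3 (g = -4 + √(7 + (2 - 1*6)) = -4 + √(7 + (2 - 6)) = -4 + √(7 - 4) = -4 + √3 ≈ -2.2679)
Z = -4 (Z = -7 + (0 + 1*3) = -7 + (0 + 3) = -7 + 3 = -4)
(Z + g)² = (-4 + (-4 + √3))² = (-8 + √3)²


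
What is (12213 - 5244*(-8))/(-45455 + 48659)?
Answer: 18055/1068 ≈ 16.905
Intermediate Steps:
(12213 - 5244*(-8))/(-45455 + 48659) = (12213 + 41952)/3204 = 54165*(1/3204) = 18055/1068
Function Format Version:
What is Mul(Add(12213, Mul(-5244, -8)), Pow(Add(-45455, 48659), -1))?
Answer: Rational(18055, 1068) ≈ 16.905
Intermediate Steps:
Mul(Add(12213, Mul(-5244, -8)), Pow(Add(-45455, 48659), -1)) = Mul(Add(12213, 41952), Pow(3204, -1)) = Mul(54165, Rational(1, 3204)) = Rational(18055, 1068)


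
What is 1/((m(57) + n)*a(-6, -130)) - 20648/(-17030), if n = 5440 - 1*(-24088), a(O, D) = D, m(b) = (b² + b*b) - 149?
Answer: 11396741/9399774 ≈ 1.2124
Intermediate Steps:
m(b) = -149 + 2*b² (m(b) = (b² + b²) - 149 = 2*b² - 149 = -149 + 2*b²)
n = 29528 (n = 5440 + 24088 = 29528)
1/((m(57) + n)*a(-6, -130)) - 20648/(-17030) = 1/(((-149 + 2*57²) + 29528)*(-130)) - 20648/(-17030) = -1/130/((-149 + 2*3249) + 29528) - 20648*(-1/17030) = -1/130/((-149 + 6498) + 29528) + 10324/8515 = -1/130/(6349 + 29528) + 10324/8515 = -1/130/35877 + 10324/8515 = (1/35877)*(-1/130) + 10324/8515 = -1/4664010 + 10324/8515 = 11396741/9399774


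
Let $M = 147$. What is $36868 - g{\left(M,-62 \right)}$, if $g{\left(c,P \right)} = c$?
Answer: $36721$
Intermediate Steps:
$36868 - g{\left(M,-62 \right)} = 36868 - 147 = 36721$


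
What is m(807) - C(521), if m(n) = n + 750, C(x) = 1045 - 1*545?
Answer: 1057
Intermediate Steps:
C(x) = 500 (C(x) = 1045 - 545 = 500)
m(n) = 750 + n
m(807) - C(521) = (750 + 807) - 1*500 = 1557 - 500 = 1057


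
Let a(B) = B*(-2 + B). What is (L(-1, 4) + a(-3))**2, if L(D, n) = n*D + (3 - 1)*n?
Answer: 361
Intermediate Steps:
L(D, n) = 2*n + D*n (L(D, n) = D*n + 2*n = 2*n + D*n)
(L(-1, 4) + a(-3))**2 = (4*(2 - 1) - 3*(-2 - 3))**2 = (4*1 - 3*(-5))**2 = (4 + 15)**2 = 19**2 = 361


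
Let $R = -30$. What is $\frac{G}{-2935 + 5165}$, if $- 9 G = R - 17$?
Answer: $\frac{47}{20070} \approx 0.0023418$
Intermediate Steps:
$G = \frac{47}{9}$ ($G = - \frac{-30 - 17}{9} = \left(- \frac{1}{9}\right) \left(-47\right) = \frac{47}{9} \approx 5.2222$)
$\frac{G}{-2935 + 5165} = \frac{47}{9 \left(-2935 + 5165\right)} = \frac{47}{9 \cdot 2230} = \frac{47}{9} \cdot \frac{1}{2230} = \frac{47}{20070}$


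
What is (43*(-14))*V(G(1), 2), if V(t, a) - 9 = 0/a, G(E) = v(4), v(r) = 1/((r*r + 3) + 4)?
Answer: -5418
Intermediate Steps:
v(r) = 1/(7 + r²) (v(r) = 1/((r² + 3) + 4) = 1/((3 + r²) + 4) = 1/(7 + r²))
G(E) = 1/23 (G(E) = 1/(7 + 4²) = 1/(7 + 16) = 1/23)
V(t, a) = 9 (V(t, a) = 9 + 0/a = 9 + 0 = 9)
(43*(-14))*V(G(1), 2) = (43*(-14))*9 = -602*9 = -5418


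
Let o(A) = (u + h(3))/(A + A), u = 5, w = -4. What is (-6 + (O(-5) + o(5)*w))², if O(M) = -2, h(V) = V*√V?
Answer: 2608/25 + 24*√3 ≈ 145.89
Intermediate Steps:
h(V) = V^(3/2)
o(A) = (5 + 3*√3)/(2*A) (o(A) = (5 + 3^(3/2))/(A + A) = (5 + 3*√3)/((2*A)) = (5 + 3*√3)*(1/(2*A)) = (5 + 3*√3)/(2*A))
(-6 + (O(-5) + o(5)*w))² = (-6 + (-2 + ((½)*(5 + 3*√3)/5)*(-4)))² = (-6 + (-2 + ((½)*(⅕)*(5 + 3*√3))*(-4)))² = (-6 + (-2 + (½ + 3*√3/10)*(-4)))² = (-6 + (-2 + (-2 - 6*√3/5)))² = (-6 + (-4 - 6*√3/5))² = (-10 - 6*√3/5)²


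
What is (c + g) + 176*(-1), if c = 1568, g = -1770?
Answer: -378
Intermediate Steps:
(c + g) + 176*(-1) = (1568 - 1770) + 176*(-1) = -202 - 176 = -378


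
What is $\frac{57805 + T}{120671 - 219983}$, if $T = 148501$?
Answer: $- \frac{103153}{49656} \approx -2.0774$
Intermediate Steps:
$\frac{57805 + T}{120671 - 219983} = \frac{57805 + 148501}{120671 - 219983} = \frac{206306}{-99312} = 206306 \left(- \frac{1}{99312}\right) = - \frac{103153}{49656}$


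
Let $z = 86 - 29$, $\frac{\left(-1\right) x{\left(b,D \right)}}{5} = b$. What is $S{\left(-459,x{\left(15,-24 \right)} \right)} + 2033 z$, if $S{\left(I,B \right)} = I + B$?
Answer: $115347$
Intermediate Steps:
$x{\left(b,D \right)} = - 5 b$
$S{\left(I,B \right)} = B + I$
$z = 57$
$S{\left(-459,x{\left(15,-24 \right)} \right)} + 2033 z = \left(\left(-5\right) 15 - 459\right) + 2033 \cdot 57 = \left(-75 - 459\right) + 115881 = -534 + 115881 = 115347$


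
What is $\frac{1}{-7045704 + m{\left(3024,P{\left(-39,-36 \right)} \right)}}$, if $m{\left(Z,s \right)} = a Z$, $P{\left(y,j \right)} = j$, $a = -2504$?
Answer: $- \frac{1}{14617800} \approx -6.841 \cdot 10^{-8}$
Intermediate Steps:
$m{\left(Z,s \right)} = - 2504 Z$
$\frac{1}{-7045704 + m{\left(3024,P{\left(-39,-36 \right)} \right)}} = \frac{1}{-7045704 - 7572096} = \frac{1}{-14617800} = - \frac{1}{14617800}$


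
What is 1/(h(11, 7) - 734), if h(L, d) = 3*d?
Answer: -1/713 ≈ -0.0014025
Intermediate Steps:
1/(h(11, 7) - 734) = 1/(3*7 - 734) = 1/(21 - 734) = 1/(-713) = -1/713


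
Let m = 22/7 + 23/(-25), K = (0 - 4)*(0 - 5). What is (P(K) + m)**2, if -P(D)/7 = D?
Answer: 581340321/30625 ≈ 18983.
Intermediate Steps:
K = 20 (K = -4*(-5) = 20)
P(D) = -7*D
m = 389/175 (m = 22*(1/7) + 23*(-1/25) = 22/7 - 23/25 = 389/175 ≈ 2.2229)
(P(K) + m)**2 = (-7*20 + 389/175)**2 = (-140 + 389/175)**2 = (-24111/175)**2 = 581340321/30625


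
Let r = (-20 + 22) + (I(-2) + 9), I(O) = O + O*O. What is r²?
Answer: 169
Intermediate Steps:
I(O) = O + O²
r = 13 (r = (-20 + 22) + (-2*(1 - 2) + 9) = 2 + (-2*(-1) + 9) = 2 + (2 + 9) = 2 + 11 = 13)
r² = 13² = 169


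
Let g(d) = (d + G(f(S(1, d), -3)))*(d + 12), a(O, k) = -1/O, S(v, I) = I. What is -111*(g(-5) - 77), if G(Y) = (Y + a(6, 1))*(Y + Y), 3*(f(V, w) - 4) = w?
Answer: -777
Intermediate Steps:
f(V, w) = 4 + w/3
G(Y) = 2*Y*(-1/6 + Y) (G(Y) = (Y - 1/6)*(Y + Y) = (Y - 1*1/6)*(2*Y) = (Y - 1/6)*(2*Y) = (-1/6 + Y)*(2*Y) = 2*Y*(-1/6 + Y))
g(d) = (12 + d)*(17 + d) (g(d) = (d + (4 + (1/3)*(-3))*(-1 + 6*(4 + (1/3)*(-3)))/3)*(d + 12) = (d + (4 - 1)*(-1 + 6*(4 - 1))/3)*(12 + d) = (d + (1/3)*3*(-1 + 6*3))*(12 + d) = (d + (1/3)*3*(-1 + 18))*(12 + d) = (d + (1/3)*3*17)*(12 + d) = (d + 17)*(12 + d) = (17 + d)*(12 + d) = (12 + d)*(17 + d))
-111*(g(-5) - 77) = -111*((204 + (-5)**2 + 29*(-5)) - 77) = -111*((204 + 25 - 145) - 77) = -111*(84 - 77) = -111*7 = -777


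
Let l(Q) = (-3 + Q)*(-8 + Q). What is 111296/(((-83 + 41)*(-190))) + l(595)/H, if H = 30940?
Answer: 11101036/440895 ≈ 25.178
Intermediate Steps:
l(Q) = (-8 + Q)*(-3 + Q)
111296/(((-83 + 41)*(-190))) + l(595)/H = 111296/(((-83 + 41)*(-190))) + (24 + 595² - 11*595)/30940 = 111296/((-42*(-190))) + (24 + 354025 - 6545)*(1/30940) = 111296/7980 + 347504*(1/30940) = 111296*(1/7980) + 86876/7735 = 27824/1995 + 86876/7735 = 11101036/440895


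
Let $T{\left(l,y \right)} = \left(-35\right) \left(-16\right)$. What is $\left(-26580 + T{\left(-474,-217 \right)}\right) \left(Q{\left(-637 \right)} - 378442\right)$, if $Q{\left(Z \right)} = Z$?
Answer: $9863635580$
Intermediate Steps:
$T{\left(l,y \right)} = 560$
$\left(-26580 + T{\left(-474,-217 \right)}\right) \left(Q{\left(-637 \right)} - 378442\right) = \left(-26580 + 560\right) \left(-637 - 378442\right) = \left(-26020\right) \left(-379079\right) = 9863635580$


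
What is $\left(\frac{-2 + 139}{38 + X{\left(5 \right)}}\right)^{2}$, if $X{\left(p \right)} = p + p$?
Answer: $\frac{18769}{2304} \approx 8.1463$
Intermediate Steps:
$X{\left(p \right)} = 2 p$
$\left(\frac{-2 + 139}{38 + X{\left(5 \right)}}\right)^{2} = \left(\frac{-2 + 139}{38 + 2 \cdot 5}\right)^{2} = \left(\frac{137}{38 + 10}\right)^{2} = \left(\frac{137}{48}\right)^{2} = \frac{18769}{2304}$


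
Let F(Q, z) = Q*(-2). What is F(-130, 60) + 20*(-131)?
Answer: -2360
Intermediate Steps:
F(Q, z) = -2*Q
F(-130, 60) + 20*(-131) = -2*(-130) + 20*(-131) = 260 - 2620 = -2360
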